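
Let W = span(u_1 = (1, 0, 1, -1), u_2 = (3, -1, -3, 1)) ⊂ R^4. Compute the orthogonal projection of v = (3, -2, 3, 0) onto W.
proj_W(v) = (158/59, -12/59, 86/59, -110/59)

Set up U = [u_1 | ... | u_2] ∈ R^(4×2). The projector onto W = col(U) is P = U (U^T U)^(-1) U^T.
Compute U^T U =
  [3, -1]
  [-1, 20],
and U^T v = (6, 2).
Solve U^T U · c = U^T v for the coefficients: c = (122/59, 12/59). The projection is proj_W(v) = U c.
Check: (v - proj_W(v)) · u_1 = 0  (should be 0).
Check: (v - proj_W(v)) · u_2 = 0  (should be 0).
Result: proj_W(v) = (158/59, -12/59, 86/59, -110/59).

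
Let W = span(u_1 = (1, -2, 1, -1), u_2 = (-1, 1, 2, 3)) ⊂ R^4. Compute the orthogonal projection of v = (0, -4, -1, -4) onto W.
proj_W(v) = (175/89, -268/89, -71/89, -339/89)

Set up U = [u_1 | ... | u_2] ∈ R^(4×2). The projector onto W = col(U) is P = U (U^T U)^(-1) U^T.
Compute U^T U =
  [7, -4]
  [-4, 15],
and U^T v = (11, -18).
Solve U^T U · c = U^T v for the coefficients: c = (93/89, -82/89). The projection is proj_W(v) = U c.
Check: (v - proj_W(v)) · u_1 = 0  (should be 0).
Check: (v - proj_W(v)) · u_2 = 0  (should be 0).
Result: proj_W(v) = (175/89, -268/89, -71/89, -339/89).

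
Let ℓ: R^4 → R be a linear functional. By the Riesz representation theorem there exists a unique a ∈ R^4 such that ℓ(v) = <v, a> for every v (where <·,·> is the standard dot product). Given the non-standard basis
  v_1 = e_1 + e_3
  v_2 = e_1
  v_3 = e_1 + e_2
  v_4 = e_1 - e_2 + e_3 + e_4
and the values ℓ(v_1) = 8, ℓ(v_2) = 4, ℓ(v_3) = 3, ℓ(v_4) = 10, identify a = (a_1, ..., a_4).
a = (4, -1, 4, 1)

Write a = (a_1, ..., a_4) in the standard basis. For each basis vector v_i, ℓ(v_i) = <v_i, a> is a linear equation in the a_j's. Collect the n equations into a matrix system V a = ℓ, where row i of V is v_i (expressed in the standard basis). Since V is invertible (lower-triangular with 1s on the diagonal, up to permutation), solve by back-substitution:
  V =
[[1, 0, 1, 0],
 [1, 0, 0, 0],
 [1, 1, 0, 0],
 [1, -1, 1, 1]]
  V a = (8, 4, 3, 10)
Solving gives a = (4, -1, 4, 1).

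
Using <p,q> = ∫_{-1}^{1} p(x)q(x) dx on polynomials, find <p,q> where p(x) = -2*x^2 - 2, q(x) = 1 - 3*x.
<p,q> = -16/3

Expand the product: p(x)·q(x) = 6*x^3 - 2*x^2 + 6*x - 2.
∫_{-1}^{1} of each monomial x^k gives [2/(k+1) if k even, 0 if k odd]. Integrating term-by-term (or equivalently evaluating the antiderivative F(x) = 3*x^4/2 - 2*x^3/3 + 3*x^2 - 2*x at the endpoints):
  F(1) − F(−1) = 11/6 − (43/6) = -16/3.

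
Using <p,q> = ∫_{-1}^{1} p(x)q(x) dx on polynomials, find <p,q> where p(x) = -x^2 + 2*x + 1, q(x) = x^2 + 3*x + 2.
<p,q> = 104/15

Expand the product: p(x)·q(x) = -x^4 - x^3 + 5*x^2 + 7*x + 2.
∫_{-1}^{1} of each monomial x^k gives [2/(k+1) if k even, 0 if k odd]. Integrating term-by-term (or equivalently evaluating the antiderivative F(x) = -x^5/5 - x^4/4 + 5*x^3/3 + 7*x^2/2 + 2*x at the endpoints):
  F(1) − F(−1) = 403/60 − (-13/60) = 104/15.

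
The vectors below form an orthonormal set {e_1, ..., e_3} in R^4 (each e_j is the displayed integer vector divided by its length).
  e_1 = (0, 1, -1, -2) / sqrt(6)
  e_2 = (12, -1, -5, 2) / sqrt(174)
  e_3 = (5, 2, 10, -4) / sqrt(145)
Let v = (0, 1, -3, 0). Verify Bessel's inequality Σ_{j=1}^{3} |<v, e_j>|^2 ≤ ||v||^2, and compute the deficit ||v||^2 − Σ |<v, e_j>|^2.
Σ |<v, e_j>|^2 = 46/5; ||v||^2 = 10; deficit = 4/5

Write each e_j = u_j / sqrt(<u_j, u_j>) where u_j is the displayed integer vector. Then <v, e_j> = <v, u_j> / sqrt(<u_j, u_j>), so |<v, e_j>|^2 = <v, u_j>^2 / <u_j, u_j>.
Coefficients: <v, e_1> = 4/sqrt(6), <v, e_2> = 14/sqrt(174), <v, e_3> = -28/sqrt(145).
Square and sum: Σ |<v, e_j>|^2 = 46/5.
Compute ||v||^2 = v·v = 10.
Deficit = 10 − 46/5 = 4/5 ≥ 0, confirming Bessel's inequality. (The deficit equals ||v − Σ <v,e_j> e_j||^2, the squared distance from v to span{e_j}.)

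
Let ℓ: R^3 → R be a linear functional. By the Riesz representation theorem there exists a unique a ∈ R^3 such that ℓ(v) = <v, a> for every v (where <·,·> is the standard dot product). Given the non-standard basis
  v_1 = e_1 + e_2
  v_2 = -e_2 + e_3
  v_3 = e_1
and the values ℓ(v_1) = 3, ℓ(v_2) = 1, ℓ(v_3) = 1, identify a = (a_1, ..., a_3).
a = (1, 2, 3)

Write a = (a_1, ..., a_3) in the standard basis. For each basis vector v_i, ℓ(v_i) = <v_i, a> is a linear equation in the a_j's. Collect the n equations into a matrix system V a = ℓ, where row i of V is v_i (expressed in the standard basis). Since V is invertible (lower-triangular with 1s on the diagonal, up to permutation), solve by back-substitution:
  V =
[[1, 1, 0],
 [0, -1, 1],
 [1, 0, 0]]
  V a = (3, 1, 1)
Solving gives a = (1, 2, 3).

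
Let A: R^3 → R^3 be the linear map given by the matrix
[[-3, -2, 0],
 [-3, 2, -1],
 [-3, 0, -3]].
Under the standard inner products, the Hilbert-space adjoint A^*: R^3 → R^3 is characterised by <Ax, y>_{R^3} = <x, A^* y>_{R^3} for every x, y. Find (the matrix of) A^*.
A^* = A^T =
[[-3, -3, -3],
 [-2, 2, 0],
 [0, -1, -3]]

For real matrices with standard dot products, the defining identity <Ax, y> = <x, A^* y> gives (Ax)^T y = x^T (A^*) y, i.e. x^T A^T y = x^T (A^*) y. Since this holds for all x, y, we must have A^* = A^T. Therefore
A^* =
[[-3, -3, -3],
 [-2, 2, 0],
 [0, -1, -3]].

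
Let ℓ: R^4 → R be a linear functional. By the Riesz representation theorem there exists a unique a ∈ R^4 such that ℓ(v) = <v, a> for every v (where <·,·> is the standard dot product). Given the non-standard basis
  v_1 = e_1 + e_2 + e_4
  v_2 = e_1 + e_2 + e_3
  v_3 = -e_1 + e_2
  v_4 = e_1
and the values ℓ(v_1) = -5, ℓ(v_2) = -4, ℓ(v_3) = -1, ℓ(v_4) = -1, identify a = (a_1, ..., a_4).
a = (-1, -2, -1, -2)

Write a = (a_1, ..., a_4) in the standard basis. For each basis vector v_i, ℓ(v_i) = <v_i, a> is a linear equation in the a_j's. Collect the n equations into a matrix system V a = ℓ, where row i of V is v_i (expressed in the standard basis). Since V is invertible (lower-triangular with 1s on the diagonal, up to permutation), solve by back-substitution:
  V =
[[1, 1, 0, 1],
 [1, 1, 1, 0],
 [-1, 1, 0, 0],
 [1, 0, 0, 0]]
  V a = (-5, -4, -1, -1)
Solving gives a = (-1, -2, -1, -2).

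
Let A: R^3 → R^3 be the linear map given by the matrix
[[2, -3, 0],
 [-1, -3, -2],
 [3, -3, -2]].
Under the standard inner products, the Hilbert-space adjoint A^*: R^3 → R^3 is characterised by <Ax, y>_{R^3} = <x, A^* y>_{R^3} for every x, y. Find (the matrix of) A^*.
A^* = A^T =
[[2, -1, 3],
 [-3, -3, -3],
 [0, -2, -2]]

For real matrices with standard dot products, the defining identity <Ax, y> = <x, A^* y> gives (Ax)^T y = x^T (A^*) y, i.e. x^T A^T y = x^T (A^*) y. Since this holds for all x, y, we must have A^* = A^T. Therefore
A^* =
[[2, -1, 3],
 [-3, -3, -3],
 [0, -2, -2]].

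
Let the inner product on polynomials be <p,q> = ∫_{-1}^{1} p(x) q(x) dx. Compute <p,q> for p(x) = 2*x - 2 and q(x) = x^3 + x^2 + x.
<p,q> = 4/5

Expand the product: p(x)·q(x) = 2*x^4 - 2*x.
∫_{-1}^{1} of each monomial x^k gives [2/(k+1) if k even, 0 if k odd]. Integrating term-by-term (or equivalently evaluating the antiderivative F(x) = 2*x^5/5 - x^2 at the endpoints):
  F(1) − F(−1) = -3/5 − (-7/5) = 4/5.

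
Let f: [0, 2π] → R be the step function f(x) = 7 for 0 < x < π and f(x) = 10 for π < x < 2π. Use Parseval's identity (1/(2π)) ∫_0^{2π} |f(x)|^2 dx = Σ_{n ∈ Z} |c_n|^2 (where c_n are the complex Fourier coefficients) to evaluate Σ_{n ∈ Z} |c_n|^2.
Σ |c_n|^2 = 149/2

Parseval equates the L^2 energy of f (normalised by 1/(2π)) with the ℓ^2 sum of its Fourier coefficients: (1/(2π)) ∫_0^{2π} |f|^2 = Σ |c_n|^2.
Compute the left side: (1/(2π)) [∫_0^π 7^2 dx + ∫_π^{2π} 10^2 dx] = (1/(2π)) · (49π + 100π) = (49 + 100)/2 = 149/2.
So Σ_{n ∈ Z} |c_n|^2 = 149/2.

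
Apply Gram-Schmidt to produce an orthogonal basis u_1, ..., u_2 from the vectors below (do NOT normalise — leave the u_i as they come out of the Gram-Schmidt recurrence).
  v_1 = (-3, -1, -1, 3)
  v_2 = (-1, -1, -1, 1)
Orthogonal basis:
  u_1 = (-3, -1, -1, 3)
  u_2 = (1/5, -3/5, -3/5, -1/5)

Apply the Gram-Schmidt recurrence
  u_1 = v_1
  u_i = v_i − Σ_{j<i} ((v_i · u_j) / (u_j · u_j)) · u_j.

Step by step this gives:
  u_1 = (-3, -1, -1, 3)
  u_2 = (1/5, -3/5, -3/5, -1/5)

Orthogonality check:
  u_2 · u_1 = 0 (should be 0)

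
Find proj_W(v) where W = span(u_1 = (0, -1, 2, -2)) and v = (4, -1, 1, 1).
proj_W(v) = (0, -1/9, 2/9, -2/9)

Set up U = [u_1 | ... | u_1] ∈ R^(4×1). The projector onto W = col(U) is P = U (U^T U)^(-1) U^T.
Compute U^T U =
  [9],
and U^T v = (1).
Solve U^T U · c = U^T v for the coefficients: c = (1/9). The projection is proj_W(v) = U c.
Check: (v - proj_W(v)) · u_1 = 0  (should be 0).
Result: proj_W(v) = (0, -1/9, 2/9, -2/9).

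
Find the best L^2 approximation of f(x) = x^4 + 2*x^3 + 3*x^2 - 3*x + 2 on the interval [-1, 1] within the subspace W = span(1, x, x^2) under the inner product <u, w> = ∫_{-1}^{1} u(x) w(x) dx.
g(x) = 27*x^2/7 - 9*x/5 + 67/35

The best approximation g ∈ W is the orthogonal projection of f onto W. Writing g = a_0 + a_1 x + a_2 x^2, the coefficients solve the normal equations G · a = b where
  G_{ij} = <φ_i, φ_j> and b_i = <f, φ_i>, with φ_0 = 1, φ_1 = x, φ_2 = x^2.
G =
  [2, 0, 2/3]
  [0, 2/3, 0]
  [2/3, 0, 2/5],
b = (32/5, -6/5, 296/105).
Solving gives a_0 = 67/35, a_1 = -9/5, a_2 = 27/7, so
  g(x) = 27*x^2/7 - 9*x/5 + 67/35.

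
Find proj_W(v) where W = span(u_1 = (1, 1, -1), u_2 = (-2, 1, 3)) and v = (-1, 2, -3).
proj_W(v) = (17/13, 37/26, -33/26)

Set up U = [u_1 | ... | u_2] ∈ R^(3×2). The projector onto W = col(U) is P = U (U^T U)^(-1) U^T.
Compute U^T U =
  [3, -4]
  [-4, 14],
and U^T v = (4, -5).
Solve U^T U · c = U^T v for the coefficients: c = (18/13, 1/26). The projection is proj_W(v) = U c.
Check: (v - proj_W(v)) · u_1 = 0  (should be 0).
Check: (v - proj_W(v)) · u_2 = 0  (should be 0).
Result: proj_W(v) = (17/13, 37/26, -33/26).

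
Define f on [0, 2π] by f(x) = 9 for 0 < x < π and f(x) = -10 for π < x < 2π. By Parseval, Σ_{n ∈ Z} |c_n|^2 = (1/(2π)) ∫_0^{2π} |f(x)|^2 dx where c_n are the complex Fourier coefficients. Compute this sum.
Σ |c_n|^2 = 181/2

Parseval equates the L^2 energy of f (normalised by 1/(2π)) with the ℓ^2 sum of its Fourier coefficients: (1/(2π)) ∫_0^{2π} |f|^2 = Σ |c_n|^2.
Compute the left side: (1/(2π)) [∫_0^π 9^2 dx + ∫_π^{2π} (-10)^2 dx] = (1/(2π)) · (81π + 100π) = (81 + 100)/2 = 181/2.
So Σ_{n ∈ Z} |c_n|^2 = 181/2.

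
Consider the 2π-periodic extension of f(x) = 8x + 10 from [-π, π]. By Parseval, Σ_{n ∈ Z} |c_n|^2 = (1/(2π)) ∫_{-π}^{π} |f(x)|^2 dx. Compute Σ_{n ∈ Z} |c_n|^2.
Σ |c_n|^2 = 64π^2/3 + 100

Expand and integrate term by term over [-π, π]:
  ∫ (8x)^2 dx = 64·(2π^3/3); ∫ 2·8·(10)·x dx = 0 (odd integrand); ∫ 10^2 dx = 100·2π.
So (1/(2π)) ∫_{-π}^{π} (8x + 10)^2 dx = 64π^2/3 + 100 = 64π^2/3 + 100.
Parseval ⇒ Σ |c_n|^2 = 64π^2/3 + 100.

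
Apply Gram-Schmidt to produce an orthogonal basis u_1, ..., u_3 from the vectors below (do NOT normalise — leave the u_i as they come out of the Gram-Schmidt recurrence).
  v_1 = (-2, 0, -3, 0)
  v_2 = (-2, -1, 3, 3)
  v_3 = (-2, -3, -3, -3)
Orthogonal basis:
  u_1 = (-2, 0, -3, 0)
  u_2 = (-36/13, -1, 24/13, 3)
  u_3 = (-108/137, -450/137, 72/137, -294/137)

Apply the Gram-Schmidt recurrence
  u_1 = v_1
  u_i = v_i − Σ_{j<i} ((v_i · u_j) / (u_j · u_j)) · u_j.

Step by step this gives:
  u_1 = (-2, 0, -3, 0)
  u_2 = (-36/13, -1, 24/13, 3)
  u_3 = (-108/137, -450/137, 72/137, -294/137)

Orthogonality check:
  u_2 · u_1 = 0 (should be 0)
  u_3 · u_1 = 0 (should be 0)
  u_3 · u_2 = 0 (should be 0)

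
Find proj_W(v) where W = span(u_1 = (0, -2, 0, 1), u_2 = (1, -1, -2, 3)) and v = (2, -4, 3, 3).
proj_W(v) = (-1/5, -23/5, 2/5, 9/5)

Set up U = [u_1 | ... | u_2] ∈ R^(4×2). The projector onto W = col(U) is P = U (U^T U)^(-1) U^T.
Compute U^T U =
  [5, 5]
  [5, 15],
and U^T v = (11, 9).
Solve U^T U · c = U^T v for the coefficients: c = (12/5, -1/5). The projection is proj_W(v) = U c.
Check: (v - proj_W(v)) · u_1 = 0  (should be 0).
Check: (v - proj_W(v)) · u_2 = 0  (should be 0).
Result: proj_W(v) = (-1/5, -23/5, 2/5, 9/5).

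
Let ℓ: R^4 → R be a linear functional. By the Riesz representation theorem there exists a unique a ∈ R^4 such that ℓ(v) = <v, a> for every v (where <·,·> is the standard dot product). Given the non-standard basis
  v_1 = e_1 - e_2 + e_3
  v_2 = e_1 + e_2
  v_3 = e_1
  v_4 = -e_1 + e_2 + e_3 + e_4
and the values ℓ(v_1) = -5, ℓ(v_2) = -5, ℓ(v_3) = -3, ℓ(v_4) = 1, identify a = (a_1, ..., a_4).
a = (-3, -2, -4, 4)

Write a = (a_1, ..., a_4) in the standard basis. For each basis vector v_i, ℓ(v_i) = <v_i, a> is a linear equation in the a_j's. Collect the n equations into a matrix system V a = ℓ, where row i of V is v_i (expressed in the standard basis). Since V is invertible (lower-triangular with 1s on the diagonal, up to permutation), solve by back-substitution:
  V =
[[1, -1, 1, 0],
 [1, 1, 0, 0],
 [1, 0, 0, 0],
 [-1, 1, 1, 1]]
  V a = (-5, -5, -3, 1)
Solving gives a = (-3, -2, -4, 4).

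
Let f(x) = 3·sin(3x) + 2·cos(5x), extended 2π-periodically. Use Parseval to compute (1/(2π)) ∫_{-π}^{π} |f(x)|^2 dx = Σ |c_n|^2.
Σ |c_n|^2 = 13/2

Expand |f|^2 and use orthogonality of {sin(nx), cos(mx)} on [-π, π]:
  ∫_{-π}^{π} sin(nx)^2 dx = π, ∫ cos(mx)^2 dx = π, and cross terms integrate to 0.
So ∫_{-π}^{π} f(x)^2 dx = 3^2 · π + 2^2 · π = (9 + 4)π.
Divide by 2π: (9 + 4)/2 = 13/2.
By Parseval, this equals Σ |c_n|^2.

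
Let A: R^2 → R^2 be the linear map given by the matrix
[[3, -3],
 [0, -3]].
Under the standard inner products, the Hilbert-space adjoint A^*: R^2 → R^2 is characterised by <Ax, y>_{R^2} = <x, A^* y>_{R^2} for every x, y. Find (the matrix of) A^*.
A^* = A^T =
[[3, 0],
 [-3, -3]]

For real matrices with standard dot products, the defining identity <Ax, y> = <x, A^* y> gives (Ax)^T y = x^T (A^*) y, i.e. x^T A^T y = x^T (A^*) y. Since this holds for all x, y, we must have A^* = A^T. Therefore
A^* =
[[3, 0],
 [-3, -3]].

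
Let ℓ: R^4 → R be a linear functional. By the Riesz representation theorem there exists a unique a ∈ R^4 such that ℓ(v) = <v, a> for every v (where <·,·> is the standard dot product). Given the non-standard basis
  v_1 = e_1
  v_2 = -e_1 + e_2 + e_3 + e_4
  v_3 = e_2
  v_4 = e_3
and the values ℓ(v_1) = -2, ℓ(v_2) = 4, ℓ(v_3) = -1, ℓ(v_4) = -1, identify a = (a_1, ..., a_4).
a = (-2, -1, -1, 4)

Write a = (a_1, ..., a_4) in the standard basis. For each basis vector v_i, ℓ(v_i) = <v_i, a> is a linear equation in the a_j's. Collect the n equations into a matrix system V a = ℓ, where row i of V is v_i (expressed in the standard basis). Since V is invertible (lower-triangular with 1s on the diagonal, up to permutation), solve by back-substitution:
  V =
[[1, 0, 0, 0],
 [-1, 1, 1, 1],
 [0, 1, 0, 0],
 [0, 0, 1, 0]]
  V a = (-2, 4, -1, -1)
Solving gives a = (-2, -1, -1, 4).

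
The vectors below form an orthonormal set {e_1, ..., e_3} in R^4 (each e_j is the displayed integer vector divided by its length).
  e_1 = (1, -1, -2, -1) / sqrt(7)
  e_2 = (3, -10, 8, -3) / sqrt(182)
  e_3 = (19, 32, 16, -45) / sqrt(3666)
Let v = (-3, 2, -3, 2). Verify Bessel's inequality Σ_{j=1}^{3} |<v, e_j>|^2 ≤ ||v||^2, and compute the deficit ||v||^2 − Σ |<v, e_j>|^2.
Σ |<v, e_j>|^2 = 7290000*2**(62/141)*3**(55/141)*5**(29/141)*7**(136/141)/5764801; ||v||^2 = 26; deficit = 289/141

Write each e_j = u_j / sqrt(<u_j, u_j>) where u_j is the displayed integer vector. Then <v, e_j> = <v, u_j> / sqrt(<u_j, u_j>), so |<v, e_j>|^2 = <v, u_j>^2 / <u_j, u_j>.
Coefficients: <v, e_1> = -1/sqrt(7), <v, e_2> = -59/sqrt(182), <v, e_3> = -131/sqrt(3666).
Square and sum: Σ |<v, e_j>|^2 = 7290000*2**(62/141)*3**(55/141)*5**(29/141)*7**(136/141)/5764801.
Compute ||v||^2 = v·v = 26.
Deficit = 26 − 7290000*2**(62/141)*3**(55/141)*5**(29/141)*7**(136/141)/5764801 = 289/141 ≥ 0, confirming Bessel's inequality. (The deficit equals ||v − Σ <v,e_j> e_j||^2, the squared distance from v to span{e_j}.)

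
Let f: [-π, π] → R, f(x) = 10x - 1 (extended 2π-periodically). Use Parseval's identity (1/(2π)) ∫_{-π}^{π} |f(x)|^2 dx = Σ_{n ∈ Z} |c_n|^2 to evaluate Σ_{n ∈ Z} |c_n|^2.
Σ |c_n|^2 = 100π^2/3 + 1

Expand and integrate term by term over [-π, π]:
  ∫ (10x)^2 dx = 100·(2π^3/3); ∫ 2·10·(-1)·x dx = 0 (odd integrand); ∫ (-1)^2 dx = 1·2π.
So (1/(2π)) ∫_{-π}^{π} (10x - 1)^2 dx = 100π^2/3 + 1 = 100π^2/3 + 1.
Parseval ⇒ Σ |c_n|^2 = 100π^2/3 + 1.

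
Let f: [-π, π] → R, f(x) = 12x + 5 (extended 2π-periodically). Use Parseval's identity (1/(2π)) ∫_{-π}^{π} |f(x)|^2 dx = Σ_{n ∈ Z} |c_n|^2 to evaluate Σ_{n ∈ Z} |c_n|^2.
Σ |c_n|^2 = 48π^2 + 25

Expand and integrate term by term over [-π, π]:
  ∫ (12x)^2 dx = 144·(2π^3/3); ∫ 2·12·(5)·x dx = 0 (odd integrand); ∫ 5^2 dx = 25·2π.
So (1/(2π)) ∫_{-π}^{π} (12x + 5)^2 dx = 144π^2/3 + 25 = 48π^2 + 25.
Parseval ⇒ Σ |c_n|^2 = 48π^2 + 25.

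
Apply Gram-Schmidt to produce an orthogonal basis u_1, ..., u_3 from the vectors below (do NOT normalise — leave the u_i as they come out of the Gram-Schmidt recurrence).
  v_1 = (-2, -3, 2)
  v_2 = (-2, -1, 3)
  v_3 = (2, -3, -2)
Orthogonal basis:
  u_1 = (-2, -3, 2)
  u_2 = (-8/17, 22/17, 25/17)
  u_3 = (28/23, -8/23, 16/23)

Apply the Gram-Schmidt recurrence
  u_1 = v_1
  u_i = v_i − Σ_{j<i} ((v_i · u_j) / (u_j · u_j)) · u_j.

Step by step this gives:
  u_1 = (-2, -3, 2)
  u_2 = (-8/17, 22/17, 25/17)
  u_3 = (28/23, -8/23, 16/23)

Orthogonality check:
  u_2 · u_1 = 0 (should be 0)
  u_3 · u_1 = 0 (should be 0)
  u_3 · u_2 = 0 (should be 0)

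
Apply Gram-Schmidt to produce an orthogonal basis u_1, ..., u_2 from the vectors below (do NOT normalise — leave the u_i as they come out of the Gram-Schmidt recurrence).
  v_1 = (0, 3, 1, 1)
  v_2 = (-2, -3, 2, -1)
Orthogonal basis:
  u_1 = (0, 3, 1, 1)
  u_2 = (-2, -9/11, 30/11, -3/11)

Apply the Gram-Schmidt recurrence
  u_1 = v_1
  u_i = v_i − Σ_{j<i} ((v_i · u_j) / (u_j · u_j)) · u_j.

Step by step this gives:
  u_1 = (0, 3, 1, 1)
  u_2 = (-2, -9/11, 30/11, -3/11)

Orthogonality check:
  u_2 · u_1 = 0 (should be 0)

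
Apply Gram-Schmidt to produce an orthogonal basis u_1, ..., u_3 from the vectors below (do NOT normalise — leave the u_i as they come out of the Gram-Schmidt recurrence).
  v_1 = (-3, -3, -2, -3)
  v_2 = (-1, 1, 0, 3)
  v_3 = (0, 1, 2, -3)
Orthogonal basis:
  u_1 = (-3, -3, -2, -3)
  u_2 = (-58/31, 4/31, -18/31, 66/31)
  u_3 = (-19/13, 17/13, 21/13, -12/13)

Apply the Gram-Schmidt recurrence
  u_1 = v_1
  u_i = v_i − Σ_{j<i} ((v_i · u_j) / (u_j · u_j)) · u_j.

Step by step this gives:
  u_1 = (-3, -3, -2, -3)
  u_2 = (-58/31, 4/31, -18/31, 66/31)
  u_3 = (-19/13, 17/13, 21/13, -12/13)

Orthogonality check:
  u_2 · u_1 = 0 (should be 0)
  u_3 · u_1 = 0 (should be 0)
  u_3 · u_2 = 0 (should be 0)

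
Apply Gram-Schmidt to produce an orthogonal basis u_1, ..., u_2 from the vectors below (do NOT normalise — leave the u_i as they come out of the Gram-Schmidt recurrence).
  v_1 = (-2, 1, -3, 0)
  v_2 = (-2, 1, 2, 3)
Orthogonal basis:
  u_1 = (-2, 1, -3, 0)
  u_2 = (-15/7, 15/14, 25/14, 3)

Apply the Gram-Schmidt recurrence
  u_1 = v_1
  u_i = v_i − Σ_{j<i} ((v_i · u_j) / (u_j · u_j)) · u_j.

Step by step this gives:
  u_1 = (-2, 1, -3, 0)
  u_2 = (-15/7, 15/14, 25/14, 3)

Orthogonality check:
  u_2 · u_1 = 0 (should be 0)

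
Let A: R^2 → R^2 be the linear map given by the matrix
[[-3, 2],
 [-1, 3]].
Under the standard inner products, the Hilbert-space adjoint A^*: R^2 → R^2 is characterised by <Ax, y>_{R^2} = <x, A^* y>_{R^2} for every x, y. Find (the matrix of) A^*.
A^* = A^T =
[[-3, -1],
 [2, 3]]

For real matrices with standard dot products, the defining identity <Ax, y> = <x, A^* y> gives (Ax)^T y = x^T (A^*) y, i.e. x^T A^T y = x^T (A^*) y. Since this holds for all x, y, we must have A^* = A^T. Therefore
A^* =
[[-3, -1],
 [2, 3]].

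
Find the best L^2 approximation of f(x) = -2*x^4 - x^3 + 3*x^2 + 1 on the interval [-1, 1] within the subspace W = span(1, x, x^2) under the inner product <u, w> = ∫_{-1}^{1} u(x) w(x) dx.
g(x) = 9*x^2/7 - 3*x/5 + 41/35

The best approximation g ∈ W is the orthogonal projection of f onto W. Writing g = a_0 + a_1 x + a_2 x^2, the coefficients solve the normal equations G · a = b where
  G_{ij} = <φ_i, φ_j> and b_i = <f, φ_i>, with φ_0 = 1, φ_1 = x, φ_2 = x^2.
G =
  [2, 0, 2/3]
  [0, 2/3, 0]
  [2/3, 0, 2/5],
b = (16/5, -2/5, 136/105).
Solving gives a_0 = 41/35, a_1 = -3/5, a_2 = 9/7, so
  g(x) = 9*x^2/7 - 3*x/5 + 41/35.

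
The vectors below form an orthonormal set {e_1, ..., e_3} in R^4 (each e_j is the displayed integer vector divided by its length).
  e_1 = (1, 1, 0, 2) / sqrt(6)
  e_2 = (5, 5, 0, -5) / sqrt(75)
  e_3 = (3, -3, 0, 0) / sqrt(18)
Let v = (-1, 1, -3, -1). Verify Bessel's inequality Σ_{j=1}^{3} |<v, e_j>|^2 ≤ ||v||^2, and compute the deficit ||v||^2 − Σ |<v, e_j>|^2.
Σ |<v, e_j>|^2 = 3; ||v||^2 = 12; deficit = 9

Write each e_j = u_j / sqrt(<u_j, u_j>) where u_j is the displayed integer vector. Then <v, e_j> = <v, u_j> / sqrt(<u_j, u_j>), so |<v, e_j>|^2 = <v, u_j>^2 / <u_j, u_j>.
Coefficients: <v, e_1> = -2/sqrt(6), <v, e_2> = 5/sqrt(75), <v, e_3> = -6/sqrt(18).
Square and sum: Σ |<v, e_j>|^2 = 3.
Compute ||v||^2 = v·v = 12.
Deficit = 12 − 3 = 9 ≥ 0, confirming Bessel's inequality. (The deficit equals ||v − Σ <v,e_j> e_j||^2, the squared distance from v to span{e_j}.)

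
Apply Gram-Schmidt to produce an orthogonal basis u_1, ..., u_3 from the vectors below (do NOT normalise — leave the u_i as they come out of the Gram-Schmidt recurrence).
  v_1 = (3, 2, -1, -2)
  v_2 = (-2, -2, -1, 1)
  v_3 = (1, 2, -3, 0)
Orthogonal basis:
  u_1 = (3, 2, -1, -2)
  u_2 = (-1/6, -7/9, -29/18, -2/9)
  u_3 = (-30/59, 96/59, -54/59, 78/59)

Apply the Gram-Schmidt recurrence
  u_1 = v_1
  u_i = v_i − Σ_{j<i} ((v_i · u_j) / (u_j · u_j)) · u_j.

Step by step this gives:
  u_1 = (3, 2, -1, -2)
  u_2 = (-1/6, -7/9, -29/18, -2/9)
  u_3 = (-30/59, 96/59, -54/59, 78/59)

Orthogonality check:
  u_2 · u_1 = 0 (should be 0)
  u_3 · u_1 = 0 (should be 0)
  u_3 · u_2 = 0 (should be 0)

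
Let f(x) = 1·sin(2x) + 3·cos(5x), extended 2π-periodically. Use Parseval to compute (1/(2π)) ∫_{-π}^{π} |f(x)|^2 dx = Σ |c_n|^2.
Σ |c_n|^2 = 5

Expand |f|^2 and use orthogonality of {sin(nx), cos(mx)} on [-π, π]:
  ∫_{-π}^{π} sin(nx)^2 dx = π, ∫ cos(mx)^2 dx = π, and cross terms integrate to 0.
So ∫_{-π}^{π} f(x)^2 dx = 1^2 · π + 3^2 · π = (1 + 9)π.
Divide by 2π: (1 + 9)/2 = 5.
By Parseval, this equals Σ |c_n|^2.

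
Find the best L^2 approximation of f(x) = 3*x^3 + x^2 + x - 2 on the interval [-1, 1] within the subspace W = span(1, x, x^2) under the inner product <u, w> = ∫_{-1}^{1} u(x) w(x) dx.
g(x) = x^2 + 14*x/5 - 2

The best approximation g ∈ W is the orthogonal projection of f onto W. Writing g = a_0 + a_1 x + a_2 x^2, the coefficients solve the normal equations G · a = b where
  G_{ij} = <φ_i, φ_j> and b_i = <f, φ_i>, with φ_0 = 1, φ_1 = x, φ_2 = x^2.
G =
  [2, 0, 2/3]
  [0, 2/3, 0]
  [2/3, 0, 2/5],
b = (-10/3, 28/15, -14/15).
Solving gives a_0 = -2, a_1 = 14/5, a_2 = 1, so
  g(x) = x^2 + 14*x/5 - 2.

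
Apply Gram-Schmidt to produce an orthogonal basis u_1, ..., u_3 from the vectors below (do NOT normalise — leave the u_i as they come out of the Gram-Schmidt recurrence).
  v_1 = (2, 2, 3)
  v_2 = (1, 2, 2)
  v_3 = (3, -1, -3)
Orthogonal basis:
  u_1 = (2, 2, 3)
  u_2 = (-7/17, 10/17, -2/17)
  u_3 = (22/9, 11/9, -22/9)

Apply the Gram-Schmidt recurrence
  u_1 = v_1
  u_i = v_i − Σ_{j<i} ((v_i · u_j) / (u_j · u_j)) · u_j.

Step by step this gives:
  u_1 = (2, 2, 3)
  u_2 = (-7/17, 10/17, -2/17)
  u_3 = (22/9, 11/9, -22/9)

Orthogonality check:
  u_2 · u_1 = 0 (should be 0)
  u_3 · u_1 = 0 (should be 0)
  u_3 · u_2 = 0 (should be 0)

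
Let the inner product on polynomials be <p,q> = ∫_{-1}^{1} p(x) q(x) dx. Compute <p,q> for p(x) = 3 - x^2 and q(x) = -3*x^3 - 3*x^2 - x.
<p,q> = -24/5

Expand the product: p(x)·q(x) = 3*x^5 + 3*x^4 - 8*x^3 - 9*x^2 - 3*x.
∫_{-1}^{1} of each monomial x^k gives [2/(k+1) if k even, 0 if k odd]. Integrating term-by-term (or equivalently evaluating the antiderivative F(x) = x^6/2 + 3*x^5/5 - 2*x^4 - 3*x^3 - 3*x^2/2 at the endpoints):
  F(1) − F(−1) = -27/5 − (-3/5) = -24/5.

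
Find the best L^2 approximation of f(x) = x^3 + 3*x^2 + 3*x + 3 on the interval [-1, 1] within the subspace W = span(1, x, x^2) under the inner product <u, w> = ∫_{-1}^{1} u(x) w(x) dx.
g(x) = 3*x^2 + 18*x/5 + 3

The best approximation g ∈ W is the orthogonal projection of f onto W. Writing g = a_0 + a_1 x + a_2 x^2, the coefficients solve the normal equations G · a = b where
  G_{ij} = <φ_i, φ_j> and b_i = <f, φ_i>, with φ_0 = 1, φ_1 = x, φ_2 = x^2.
G =
  [2, 0, 2/3]
  [0, 2/3, 0]
  [2/3, 0, 2/5],
b = (8, 12/5, 16/5).
Solving gives a_0 = 3, a_1 = 18/5, a_2 = 3, so
  g(x) = 3*x^2 + 18*x/5 + 3.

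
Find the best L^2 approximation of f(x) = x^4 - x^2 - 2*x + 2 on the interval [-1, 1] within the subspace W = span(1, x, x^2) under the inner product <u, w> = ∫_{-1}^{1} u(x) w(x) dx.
g(x) = -x^2/7 - 2*x + 67/35

The best approximation g ∈ W is the orthogonal projection of f onto W. Writing g = a_0 + a_1 x + a_2 x^2, the coefficients solve the normal equations G · a = b where
  G_{ij} = <φ_i, φ_j> and b_i = <f, φ_i>, with φ_0 = 1, φ_1 = x, φ_2 = x^2.
G =
  [2, 0, 2/3]
  [0, 2/3, 0]
  [2/3, 0, 2/5],
b = (56/15, -4/3, 128/105).
Solving gives a_0 = 67/35, a_1 = -2, a_2 = -1/7, so
  g(x) = -x^2/7 - 2*x + 67/35.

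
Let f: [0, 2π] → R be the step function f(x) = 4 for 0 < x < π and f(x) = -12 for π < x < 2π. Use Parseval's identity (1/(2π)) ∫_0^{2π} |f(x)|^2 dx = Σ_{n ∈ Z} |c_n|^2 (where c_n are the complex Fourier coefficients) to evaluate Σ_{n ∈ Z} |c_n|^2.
Σ |c_n|^2 = 80

Parseval equates the L^2 energy of f (normalised by 1/(2π)) with the ℓ^2 sum of its Fourier coefficients: (1/(2π)) ∫_0^{2π} |f|^2 = Σ |c_n|^2.
Compute the left side: (1/(2π)) [∫_0^π 4^2 dx + ∫_π^{2π} (-12)^2 dx] = (1/(2π)) · (16π + 144π) = (16 + 144)/2 = 80.
So Σ_{n ∈ Z} |c_n|^2 = 80.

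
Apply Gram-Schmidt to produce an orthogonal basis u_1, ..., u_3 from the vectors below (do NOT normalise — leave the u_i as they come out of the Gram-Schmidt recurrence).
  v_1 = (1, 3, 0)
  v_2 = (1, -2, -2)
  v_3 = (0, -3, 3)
Orthogonal basis:
  u_1 = (1, 3, 0)
  u_2 = (3/2, -1/2, -2)
  u_3 = (126/65, -42/65, 21/13)

Apply the Gram-Schmidt recurrence
  u_1 = v_1
  u_i = v_i − Σ_{j<i} ((v_i · u_j) / (u_j · u_j)) · u_j.

Step by step this gives:
  u_1 = (1, 3, 0)
  u_2 = (3/2, -1/2, -2)
  u_3 = (126/65, -42/65, 21/13)

Orthogonality check:
  u_2 · u_1 = 0 (should be 0)
  u_3 · u_1 = 0 (should be 0)
  u_3 · u_2 = 0 (should be 0)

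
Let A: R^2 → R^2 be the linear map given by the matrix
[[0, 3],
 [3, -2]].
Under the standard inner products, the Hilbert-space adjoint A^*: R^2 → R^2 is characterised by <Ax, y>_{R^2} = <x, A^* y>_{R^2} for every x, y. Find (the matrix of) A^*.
A^* = A^T =
[[0, 3],
 [3, -2]]

For real matrices with standard dot products, the defining identity <Ax, y> = <x, A^* y> gives (Ax)^T y = x^T (A^*) y, i.e. x^T A^T y = x^T (A^*) y. Since this holds for all x, y, we must have A^* = A^T. Therefore
A^* =
[[0, 3],
 [3, -2]].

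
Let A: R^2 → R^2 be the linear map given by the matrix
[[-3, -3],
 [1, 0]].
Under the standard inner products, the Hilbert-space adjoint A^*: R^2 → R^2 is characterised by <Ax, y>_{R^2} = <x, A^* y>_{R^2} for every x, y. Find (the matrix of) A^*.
A^* = A^T =
[[-3, 1],
 [-3, 0]]

For real matrices with standard dot products, the defining identity <Ax, y> = <x, A^* y> gives (Ax)^T y = x^T (A^*) y, i.e. x^T A^T y = x^T (A^*) y. Since this holds for all x, y, we must have A^* = A^T. Therefore
A^* =
[[-3, 1],
 [-3, 0]].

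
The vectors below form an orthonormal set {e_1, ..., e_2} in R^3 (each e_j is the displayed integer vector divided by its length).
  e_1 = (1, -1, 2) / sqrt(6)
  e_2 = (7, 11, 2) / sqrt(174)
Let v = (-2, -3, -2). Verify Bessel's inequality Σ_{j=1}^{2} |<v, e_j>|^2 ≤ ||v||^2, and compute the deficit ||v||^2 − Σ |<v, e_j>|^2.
Σ |<v, e_j>|^2 = 477/29; ||v||^2 = 17; deficit = 16/29

Write each e_j = u_j / sqrt(<u_j, u_j>) where u_j is the displayed integer vector. Then <v, e_j> = <v, u_j> / sqrt(<u_j, u_j>), so |<v, e_j>|^2 = <v, u_j>^2 / <u_j, u_j>.
Coefficients: <v, e_1> = -3/sqrt(6), <v, e_2> = -51/sqrt(174).
Square and sum: Σ |<v, e_j>|^2 = 477/29.
Compute ||v||^2 = v·v = 17.
Deficit = 17 − 477/29 = 16/29 ≥ 0, confirming Bessel's inequality. (The deficit equals ||v − Σ <v,e_j> e_j||^2, the squared distance from v to span{e_j}.)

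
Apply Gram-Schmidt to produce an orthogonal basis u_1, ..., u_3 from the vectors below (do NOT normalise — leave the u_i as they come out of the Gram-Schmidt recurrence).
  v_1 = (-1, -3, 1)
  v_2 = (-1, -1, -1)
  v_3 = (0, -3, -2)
Orthogonal basis:
  u_1 = (-1, -3, 1)
  u_2 = (-8/11, -2/11, -14/11)
  u_3 = (5/3, -5/6, -5/6)

Apply the Gram-Schmidt recurrence
  u_1 = v_1
  u_i = v_i − Σ_{j<i} ((v_i · u_j) / (u_j · u_j)) · u_j.

Step by step this gives:
  u_1 = (-1, -3, 1)
  u_2 = (-8/11, -2/11, -14/11)
  u_3 = (5/3, -5/6, -5/6)

Orthogonality check:
  u_2 · u_1 = 0 (should be 0)
  u_3 · u_1 = 0 (should be 0)
  u_3 · u_2 = 0 (should be 0)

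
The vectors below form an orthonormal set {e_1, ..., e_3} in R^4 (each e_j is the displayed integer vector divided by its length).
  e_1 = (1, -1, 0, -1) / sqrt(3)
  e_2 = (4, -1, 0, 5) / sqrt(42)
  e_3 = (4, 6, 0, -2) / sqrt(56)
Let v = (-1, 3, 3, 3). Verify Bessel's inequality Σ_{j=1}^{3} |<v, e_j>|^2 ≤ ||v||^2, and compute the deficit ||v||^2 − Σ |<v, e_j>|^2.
Σ |<v, e_j>|^2 = 19; ||v||^2 = 28; deficit = 9

Write each e_j = u_j / sqrt(<u_j, u_j>) where u_j is the displayed integer vector. Then <v, e_j> = <v, u_j> / sqrt(<u_j, u_j>), so |<v, e_j>|^2 = <v, u_j>^2 / <u_j, u_j>.
Coefficients: <v, e_1> = -7/sqrt(3), <v, e_2> = 8/sqrt(42), <v, e_3> = 8/sqrt(56).
Square and sum: Σ |<v, e_j>|^2 = 19.
Compute ||v||^2 = v·v = 28.
Deficit = 28 − 19 = 9 ≥ 0, confirming Bessel's inequality. (The deficit equals ||v − Σ <v,e_j> e_j||^2, the squared distance from v to span{e_j}.)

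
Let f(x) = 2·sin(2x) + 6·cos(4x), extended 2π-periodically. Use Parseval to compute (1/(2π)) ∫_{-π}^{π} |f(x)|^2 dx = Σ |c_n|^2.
Σ |c_n|^2 = 20

Expand |f|^2 and use orthogonality of {sin(nx), cos(mx)} on [-π, π]:
  ∫_{-π}^{π} sin(nx)^2 dx = π, ∫ cos(mx)^2 dx = π, and cross terms integrate to 0.
So ∫_{-π}^{π} f(x)^2 dx = 2^2 · π + 6^2 · π = (4 + 36)π.
Divide by 2π: (4 + 36)/2 = 20.
By Parseval, this equals Σ |c_n|^2.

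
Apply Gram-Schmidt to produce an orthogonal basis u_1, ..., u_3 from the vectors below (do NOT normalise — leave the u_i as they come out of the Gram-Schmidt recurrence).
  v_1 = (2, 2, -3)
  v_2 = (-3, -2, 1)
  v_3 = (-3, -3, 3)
Orthogonal basis:
  u_1 = (2, 2, -3)
  u_2 = (-25/17, -8/17, -22/17)
  u_3 = (4/23, -7/23, -2/23)

Apply the Gram-Schmidt recurrence
  u_1 = v_1
  u_i = v_i − Σ_{j<i} ((v_i · u_j) / (u_j · u_j)) · u_j.

Step by step this gives:
  u_1 = (2, 2, -3)
  u_2 = (-25/17, -8/17, -22/17)
  u_3 = (4/23, -7/23, -2/23)

Orthogonality check:
  u_2 · u_1 = 0 (should be 0)
  u_3 · u_1 = 0 (should be 0)
  u_3 · u_2 = 0 (should be 0)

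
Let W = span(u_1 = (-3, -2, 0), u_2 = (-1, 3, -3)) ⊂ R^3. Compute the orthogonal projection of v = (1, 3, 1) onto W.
proj_W(v) = (215/119, 213/119, -57/119)

Set up U = [u_1 | ... | u_2] ∈ R^(3×2). The projector onto W = col(U) is P = U (U^T U)^(-1) U^T.
Compute U^T U =
  [13, -3]
  [-3, 19],
and U^T v = (-9, 5).
Solve U^T U · c = U^T v for the coefficients: c = (-78/119, 19/119). The projection is proj_W(v) = U c.
Check: (v - proj_W(v)) · u_1 = 0  (should be 0).
Check: (v - proj_W(v)) · u_2 = 0  (should be 0).
Result: proj_W(v) = (215/119, 213/119, -57/119).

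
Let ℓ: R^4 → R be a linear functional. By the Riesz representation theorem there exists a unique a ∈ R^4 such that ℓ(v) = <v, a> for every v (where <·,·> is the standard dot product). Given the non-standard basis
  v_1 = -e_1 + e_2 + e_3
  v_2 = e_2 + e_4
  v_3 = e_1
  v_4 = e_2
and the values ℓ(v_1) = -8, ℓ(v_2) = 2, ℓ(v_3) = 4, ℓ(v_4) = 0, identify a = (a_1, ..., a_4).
a = (4, 0, -4, 2)

Write a = (a_1, ..., a_4) in the standard basis. For each basis vector v_i, ℓ(v_i) = <v_i, a> is a linear equation in the a_j's. Collect the n equations into a matrix system V a = ℓ, where row i of V is v_i (expressed in the standard basis). Since V is invertible (lower-triangular with 1s on the diagonal, up to permutation), solve by back-substitution:
  V =
[[-1, 1, 1, 0],
 [0, 1, 0, 1],
 [1, 0, 0, 0],
 [0, 1, 0, 0]]
  V a = (-8, 2, 4, 0)
Solving gives a = (4, 0, -4, 2).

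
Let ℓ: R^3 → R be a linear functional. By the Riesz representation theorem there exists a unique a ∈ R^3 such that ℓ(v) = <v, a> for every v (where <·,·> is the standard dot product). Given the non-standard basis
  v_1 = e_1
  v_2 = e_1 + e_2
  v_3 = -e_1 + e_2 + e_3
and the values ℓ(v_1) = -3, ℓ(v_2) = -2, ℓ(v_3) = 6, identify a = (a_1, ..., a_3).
a = (-3, 1, 2)

Write a = (a_1, ..., a_3) in the standard basis. For each basis vector v_i, ℓ(v_i) = <v_i, a> is a linear equation in the a_j's. Collect the n equations into a matrix system V a = ℓ, where row i of V is v_i (expressed in the standard basis). Since V is invertible (lower-triangular with 1s on the diagonal, up to permutation), solve by back-substitution:
  V =
[[1, 0, 0],
 [1, 1, 0],
 [-1, 1, 1]]
  V a = (-3, -2, 6)
Solving gives a = (-3, 1, 2).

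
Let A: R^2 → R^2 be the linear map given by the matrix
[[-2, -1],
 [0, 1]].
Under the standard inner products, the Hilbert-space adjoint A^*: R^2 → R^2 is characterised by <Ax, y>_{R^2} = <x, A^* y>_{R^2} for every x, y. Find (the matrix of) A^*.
A^* = A^T =
[[-2, 0],
 [-1, 1]]

For real matrices with standard dot products, the defining identity <Ax, y> = <x, A^* y> gives (Ax)^T y = x^T (A^*) y, i.e. x^T A^T y = x^T (A^*) y. Since this holds for all x, y, we must have A^* = A^T. Therefore
A^* =
[[-2, 0],
 [-1, 1]].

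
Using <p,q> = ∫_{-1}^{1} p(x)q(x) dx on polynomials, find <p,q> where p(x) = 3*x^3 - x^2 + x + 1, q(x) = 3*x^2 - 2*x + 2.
<p,q> = -4/15

Expand the product: p(x)·q(x) = 9*x^5 - 9*x^4 + 11*x^3 - x^2 + 2.
∫_{-1}^{1} of each monomial x^k gives [2/(k+1) if k even, 0 if k odd]. Integrating term-by-term (or equivalently evaluating the antiderivative F(x) = 3*x^6/2 - 9*x^5/5 + 11*x^4/4 - x^3/3 + 2*x at the endpoints):
  F(1) − F(−1) = 247/60 − (263/60) = -4/15.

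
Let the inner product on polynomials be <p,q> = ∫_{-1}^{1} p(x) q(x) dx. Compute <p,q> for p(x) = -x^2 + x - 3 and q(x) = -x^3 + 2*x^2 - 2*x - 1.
<p,q> = 2/15

Expand the product: p(x)·q(x) = x^5 - 3*x^4 + 7*x^3 - 7*x^2 + 5*x + 3.
∫_{-1}^{1} of each monomial x^k gives [2/(k+1) if k even, 0 if k odd]. Integrating term-by-term (or equivalently evaluating the antiderivative F(x) = x^6/6 - 3*x^5/5 + 7*x^4/4 - 7*x^3/3 + 5*x^2/2 + 3*x at the endpoints):
  F(1) − F(−1) = 269/60 − (87/20) = 2/15.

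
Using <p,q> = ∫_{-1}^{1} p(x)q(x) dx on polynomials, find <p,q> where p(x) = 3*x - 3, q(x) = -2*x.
<p,q> = -4

Expand the product: p(x)·q(x) = -6*x^2 + 6*x.
∫_{-1}^{1} of each monomial x^k gives [2/(k+1) if k even, 0 if k odd]. Integrating term-by-term (or equivalently evaluating the antiderivative F(x) = -2*x^3 + 3*x^2 at the endpoints):
  F(1) − F(−1) = 1 − (5) = -4.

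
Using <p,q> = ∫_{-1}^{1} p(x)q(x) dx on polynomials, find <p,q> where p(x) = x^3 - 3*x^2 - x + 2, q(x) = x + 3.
<p,q> = 86/15

Expand the product: p(x)·q(x) = x^4 - 10*x^2 - x + 6.
∫_{-1}^{1} of each monomial x^k gives [2/(k+1) if k even, 0 if k odd]. Integrating term-by-term (or equivalently evaluating the antiderivative F(x) = x^5/5 - 10*x^3/3 - x^2/2 + 6*x at the endpoints):
  F(1) − F(−1) = 71/30 − (-101/30) = 86/15.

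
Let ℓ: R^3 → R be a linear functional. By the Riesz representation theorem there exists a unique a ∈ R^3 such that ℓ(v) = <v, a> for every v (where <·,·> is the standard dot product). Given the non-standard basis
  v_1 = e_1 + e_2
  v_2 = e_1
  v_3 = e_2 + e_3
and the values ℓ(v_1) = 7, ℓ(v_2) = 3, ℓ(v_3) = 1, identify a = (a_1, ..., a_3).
a = (3, 4, -3)

Write a = (a_1, ..., a_3) in the standard basis. For each basis vector v_i, ℓ(v_i) = <v_i, a> is a linear equation in the a_j's. Collect the n equations into a matrix system V a = ℓ, where row i of V is v_i (expressed in the standard basis). Since V is invertible (lower-triangular with 1s on the diagonal, up to permutation), solve by back-substitution:
  V =
[[1, 1, 0],
 [1, 0, 0],
 [0, 1, 1]]
  V a = (7, 3, 1)
Solving gives a = (3, 4, -3).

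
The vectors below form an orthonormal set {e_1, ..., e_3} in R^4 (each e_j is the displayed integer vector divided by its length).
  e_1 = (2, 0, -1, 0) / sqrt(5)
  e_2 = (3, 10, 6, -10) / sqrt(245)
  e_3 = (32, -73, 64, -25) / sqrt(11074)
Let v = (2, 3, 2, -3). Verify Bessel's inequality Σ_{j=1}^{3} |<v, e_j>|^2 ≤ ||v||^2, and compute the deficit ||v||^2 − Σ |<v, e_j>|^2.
Σ |<v, e_j>|^2 = 2920/113; ||v||^2 = 26; deficit = 18/113

Write each e_j = u_j / sqrt(<u_j, u_j>) where u_j is the displayed integer vector. Then <v, e_j> = <v, u_j> / sqrt(<u_j, u_j>), so |<v, e_j>|^2 = <v, u_j>^2 / <u_j, u_j>.
Coefficients: <v, e_1> = 2/sqrt(5), <v, e_2> = 78/sqrt(245), <v, e_3> = 48/sqrt(11074).
Square and sum: Σ |<v, e_j>|^2 = 2920/113.
Compute ||v||^2 = v·v = 26.
Deficit = 26 − 2920/113 = 18/113 ≥ 0, confirming Bessel's inequality. (The deficit equals ||v − Σ <v,e_j> e_j||^2, the squared distance from v to span{e_j}.)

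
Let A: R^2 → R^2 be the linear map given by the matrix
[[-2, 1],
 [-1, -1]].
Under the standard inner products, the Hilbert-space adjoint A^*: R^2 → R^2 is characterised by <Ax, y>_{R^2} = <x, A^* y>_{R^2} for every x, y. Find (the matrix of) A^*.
A^* = A^T =
[[-2, -1],
 [1, -1]]

For real matrices with standard dot products, the defining identity <Ax, y> = <x, A^* y> gives (Ax)^T y = x^T (A^*) y, i.e. x^T A^T y = x^T (A^*) y. Since this holds for all x, y, we must have A^* = A^T. Therefore
A^* =
[[-2, -1],
 [1, -1]].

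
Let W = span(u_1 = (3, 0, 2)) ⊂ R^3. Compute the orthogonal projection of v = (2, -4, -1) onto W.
proj_W(v) = (12/13, 0, 8/13)

Set up U = [u_1 | ... | u_1] ∈ R^(3×1). The projector onto W = col(U) is P = U (U^T U)^(-1) U^T.
Compute U^T U =
  [13],
and U^T v = (4).
Solve U^T U · c = U^T v for the coefficients: c = (4/13). The projection is proj_W(v) = U c.
Check: (v - proj_W(v)) · u_1 = 0  (should be 0).
Result: proj_W(v) = (12/13, 0, 8/13).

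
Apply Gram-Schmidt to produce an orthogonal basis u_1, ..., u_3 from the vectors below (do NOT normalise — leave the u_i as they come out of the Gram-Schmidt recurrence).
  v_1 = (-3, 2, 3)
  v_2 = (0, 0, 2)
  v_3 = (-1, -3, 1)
Orthogonal basis:
  u_1 = (-3, 2, 3)
  u_2 = (9/11, -6/11, 13/11)
  u_3 = (-22/13, -33/13, 0)

Apply the Gram-Schmidt recurrence
  u_1 = v_1
  u_i = v_i − Σ_{j<i} ((v_i · u_j) / (u_j · u_j)) · u_j.

Step by step this gives:
  u_1 = (-3, 2, 3)
  u_2 = (9/11, -6/11, 13/11)
  u_3 = (-22/13, -33/13, 0)

Orthogonality check:
  u_2 · u_1 = 0 (should be 0)
  u_3 · u_1 = 0 (should be 0)
  u_3 · u_2 = 0 (should be 0)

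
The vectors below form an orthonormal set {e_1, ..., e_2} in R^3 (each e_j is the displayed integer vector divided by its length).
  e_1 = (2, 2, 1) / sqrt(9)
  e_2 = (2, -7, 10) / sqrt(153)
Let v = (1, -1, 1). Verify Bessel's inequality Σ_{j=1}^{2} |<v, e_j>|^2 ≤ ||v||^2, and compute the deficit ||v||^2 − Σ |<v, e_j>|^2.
Σ |<v, e_j>|^2 = 42/17; ||v||^2 = 3; deficit = 9/17

Write each e_j = u_j / sqrt(<u_j, u_j>) where u_j is the displayed integer vector. Then <v, e_j> = <v, u_j> / sqrt(<u_j, u_j>), so |<v, e_j>|^2 = <v, u_j>^2 / <u_j, u_j>.
Coefficients: <v, e_1> = 1/sqrt(9), <v, e_2> = 19/sqrt(153).
Square and sum: Σ |<v, e_j>|^2 = 42/17.
Compute ||v||^2 = v·v = 3.
Deficit = 3 − 42/17 = 9/17 ≥ 0, confirming Bessel's inequality. (The deficit equals ||v − Σ <v,e_j> e_j||^2, the squared distance from v to span{e_j}.)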